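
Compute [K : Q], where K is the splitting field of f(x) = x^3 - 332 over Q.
[K : Q] = 6

The roots of x^3 - 332 are ∛332, ω∛332, ω^2∛332 where ω = e^(2πi/3) is a primitive cube root of unity, so K = Q(∛332, ω). Now [Q(∛332):Q] = 3 (since 332 is not a perfect cube, x^3 - 332 is irreducible) and [Q(ω):Q] = 2. Both 2 and 3 divide [K:Q], and [K:Q] ≤ 3·2 = 6, so [K:Q] = 6. (Equivalently: Q(∛332) ⊂ R but ω ∉ R, so [K : Q(∛332)] = 2.)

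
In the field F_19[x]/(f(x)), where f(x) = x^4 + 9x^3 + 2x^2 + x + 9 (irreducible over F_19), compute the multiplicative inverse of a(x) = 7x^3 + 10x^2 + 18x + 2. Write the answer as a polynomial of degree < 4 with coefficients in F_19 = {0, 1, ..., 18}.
a(x)^(-1) ≡ 13x^3 + 7x^2 + 7x + 14 (mod f(x))

Since f is irreducible over F_19, F_19[x]/(f) is a field and a(x) ≠ 0 has an inverse. Apply the extended Euclidean algorithm to f(x) and a(x) in F_19[x]: f(x) = (11x + 10)·a(x) + (8x^2 + 8x + 8);  a(x) = (8x + 17)·(8x^2 + 8x + 8) + (8x + 18);  (8x^2 + 8x + 8) = (x + 13)·(8x + 18) + (2). The last nonzero remainder is the constant 2 = gcd(f, a) in F_19. Back-substituting through the division chain expresses 2 = s(x)·a(x) + t(x)·f(x) with s(x) ≡ 7x^3 + 14x^2 + 14x + 9 (mod f), so (7x^3 + 14x^2 + 14x + 9)·a(x) ≡ 2 (mod f). Multiplying by 2^(-1) ≡ 10 in F_19 gives a(x)^(-1) ≡ 10·(7x^3 + 14x^2 + 14x + 9) ≡ 13x^3 + 7x^2 + 7x + 14 (mod f). Check: (7x^3 + 10x^2 + 18x + 2)·(13x^3 + 7x^2 + 7x + 14) = 15x^6 + 8x^5 + 11x^4 + 16x^3 + 14x^2 + 9 ≡ 1 (mod x^4 + 9x^3 + 2x^2 + x + 9).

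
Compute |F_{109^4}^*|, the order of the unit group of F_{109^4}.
|F_{109^4}^*| = 141158160

F_{109^4} has 109^4 = 141158161 elements; its multiplicative group consists of all nonzero elements, so |F_{109^4}^*| = 141158161 - 1 = 141158160. (It is cyclic since any finite subgroup of the multiplicative group of a field is cyclic.)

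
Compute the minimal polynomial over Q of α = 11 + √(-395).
m_α(x) = x^2 - 22x + 516

From α - 11 = √(-395), squaring gives (α - 11)^2 = -395, i.e. α^2 - 22α + 121 = -395, so α^2 - 22α + 516 = 0. The discriminant of x^2 - 22x + 516 is (-22)^2 - 4·(516) = 484 - 2064 = -1580, and 4·(-395) is not a perfect square in Q since -395 is squarefree and ≠ 1. Hence x^2 - 22x + 516 is irreducible over Q and is the minimal polynomial of α.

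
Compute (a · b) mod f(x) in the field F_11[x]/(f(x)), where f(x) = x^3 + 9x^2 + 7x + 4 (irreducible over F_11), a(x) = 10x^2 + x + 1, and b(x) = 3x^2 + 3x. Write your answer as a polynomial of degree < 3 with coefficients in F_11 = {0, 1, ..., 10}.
a · b ≡ 4x^2 + 2x + 2 (mod f(x))

Multiply in F_11[x]: a(x)·b(x) = (10x^2 + x + 1)·(3x^2 + 3x) = 8x^4 + 6x^2 + 3x. This has degree ≥ 3, so divide by f(x) over F_11: 8x^4 + 6x^2 + 3x = (8x + 5)·(x^3 + 9x^2 + 7x + 4) + (4x^2 + 2x + 2). Hence a·b ≡ 4x^2 + 2x + 2 (mod f). (F_11[x]/(f) is a field with 11^3 = 1331 elements since f is irreducible of degree 3.)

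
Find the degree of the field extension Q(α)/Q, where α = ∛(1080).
[Q(α):Q] = 3

The minimal polynomial of α is x^3 - 1080, irreducible over Q since 1080 is not a perfect cube (so x^3 - 1080 has no rational root). Hence [Q(α):Q] = deg(m_α) = 3.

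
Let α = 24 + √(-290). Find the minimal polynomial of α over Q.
m_α(x) = x^2 - 48x + 866

From α - 24 = √(-290), squaring gives (α - 24)^2 = -290, i.e. α^2 - 48α + 576 = -290, so α^2 - 48α + 866 = 0. The discriminant of x^2 - 48x + 866 is (-48)^2 - 4·(866) = 2304 - 3464 = -1160, and 4·(-290) is not a perfect square in Q since -290 is squarefree and ≠ 1. Hence x^2 - 48x + 866 is irreducible over Q and is the minimal polynomial of α.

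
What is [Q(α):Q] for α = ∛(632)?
[Q(α):Q] = 3

The minimal polynomial of α is x^3 - 632, irreducible over Q since 632 is not a perfect cube (so x^3 - 632 has no rational root). Hence [Q(α):Q] = deg(m_α) = 3.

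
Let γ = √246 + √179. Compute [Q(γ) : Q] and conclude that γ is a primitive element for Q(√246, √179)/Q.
[Q(γ) : Q] = 4 (equivalently, Q(γ) = Q(√246, √179))

Obviously Q(γ) ⊆ Q(√246, √179), and [Q(√246, √179):Q] = 4 (since 246, 179 are distinct squarefree integers > 1 with 44034 not a perfect square). To show equality we compute the minimal polynomial of γ. From γ = √246 + √179: γ^2 = 246 + 2√(44034) + 179 = 425 + 2√(44034), so γ^2 - 425 = 2√(44034); squaring, (γ^2 - 425)^2 = 4·44034, i.e. γ^4 - 850γ^2 + 180625 - 176136 = 0, i.e. γ^4 - 850γ^2 + 4489 = 0. So γ is a root of x^4 - 850x^2 + 4489. This polynomial is irreducible over Q: it has no rational root (each ±√246 ± √179 is irrational), and any factorization into two quadratics over Q would force √(44034) ∈ Q (pairing opposite roots) or √246, √179 ∈ Q (other pairings), all impossible. Hence [Q(γ):Q] = 4 = [Q(√246, √179):Q], so Q(γ) = Q(√246, √179).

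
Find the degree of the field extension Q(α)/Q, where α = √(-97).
[Q(α):Q] = 2

[Q(α):Q] equals the degree of the minimal polynomial of α. Here α^2 = -97 and x^2 + 97 is irreducible (d = -97 is squarefree, ≠ 1, hence not a square), so deg(m_α) = 2. Thus [Q(α):Q] = 2.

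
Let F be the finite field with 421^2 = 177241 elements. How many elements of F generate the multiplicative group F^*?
There are φ(177240) = 40320 primitive elements

F_q^* is cyclic of order q - 1 = 177240. A cyclic group of order m has exactly φ(m) generators. Here m = 177240 = 2^3 · 3 · 5 · 7 · 211, so the number of primitive elements is φ(177240) = 40320.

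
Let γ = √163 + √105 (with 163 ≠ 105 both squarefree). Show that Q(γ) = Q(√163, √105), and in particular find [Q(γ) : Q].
[Q(γ) : Q] = 4 (equivalently, Q(γ) = Q(√163, √105))

Obviously Q(γ) ⊆ Q(√163, √105), and [Q(√163, √105):Q] = 4 (since 163, 105 are distinct squarefree integers > 1 with 17115 not a perfect square). To show equality we compute the minimal polynomial of γ. From γ = √163 + √105: γ^2 = 163 + 2√(17115) + 105 = 268 + 2√(17115), so γ^2 - 268 = 2√(17115); squaring, (γ^2 - 268)^2 = 4·17115, i.e. γ^4 - 536γ^2 + 71824 - 68460 = 0, i.e. γ^4 - 536γ^2 + 3364 = 0. So γ is a root of x^4 - 536x^2 + 3364. This polynomial is irreducible over Q: it has no rational root (each ±√163 ± √105 is irrational), and any factorization into two quadratics over Q would force √(17115) ∈ Q (pairing opposite roots) or √163, √105 ∈ Q (other pairings), all impossible. Hence [Q(γ):Q] = 4 = [Q(√163, √105):Q], so Q(γ) = Q(√163, √105).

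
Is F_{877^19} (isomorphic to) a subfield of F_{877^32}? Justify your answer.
No: F_{877^19} is not a subfield of F_{877^32}

F_{p^m} embeds in F_{p^n} iff m | n. Here 19 ∤ 32 (since 32 = 1·19 + 13 with remainder 13 ≠ 0), so F_{877^19} is not a subfield of F_{877^32}. Equivalently: if it were, the tower law would give 19 = [F_{877^19}:F_877] dividing [F_{877^32}:F_877] = 32, contradiction.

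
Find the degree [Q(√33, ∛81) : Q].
[Q(√33, ∛81) : Q] = 6

Let L = Q(√33, ∛81). Since Q(√33) ⊂ L and [Q(√33):Q] = 2, the tower law gives 2 | [L:Q]. Likewise Q(∛81) ⊂ L with [Q(∛81):Q] = 3 (because 81 is not a perfect cube), so 3 | [L:Q]. As gcd(2,3) = 1, [L:Q] is divisible by 6. Conversely L is generated over Q by √33 and ∛81, so [L:Q] ≤ 2·3 = 6. Therefore [Q(√33, ∛81) : Q] = 6.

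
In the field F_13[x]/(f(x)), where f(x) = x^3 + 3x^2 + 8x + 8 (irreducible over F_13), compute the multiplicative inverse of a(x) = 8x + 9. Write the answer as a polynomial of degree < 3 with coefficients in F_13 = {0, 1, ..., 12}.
a(x)^(-1) ≡ x^2 + 10x (mod f(x))

Since f is irreducible over F_13, F_13[x]/(f) is a field and a(x) ≠ 0 has an inverse. Apply the extended Euclidean algorithm to f(x) and a(x) in F_13[x]: f(x) = (5x^2 + 11x)·a(x) + (8). The last nonzero remainder is the constant 8 = gcd(f, a) in F_13. Back-substituting through the division chain expresses 8 = s(x)·a(x) + t(x)·f(x) with s(x) ≡ 8x^2 + 2x (mod f), so (8x^2 + 2x)·a(x) ≡ 8 (mod f). Multiplying by 8^(-1) ≡ 5 in F_13 gives a(x)^(-1) ≡ 5·(8x^2 + 2x) ≡ x^2 + 10x (mod f). Check: (8x + 9)·(x^2 + 10x) = 8x^3 + 11x^2 + 12x ≡ 1 (mod x^3 + 3x^2 + 8x + 8).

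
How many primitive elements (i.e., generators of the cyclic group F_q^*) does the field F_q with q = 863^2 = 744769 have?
There are φ(744768) = 247680 primitive elements

F_q^* is cyclic of order q - 1 = 744768. A cyclic group of order m has exactly φ(m) generators. Here m = 744768 = 2^6 · 3^3 · 431, so the number of primitive elements is φ(744768) = 247680.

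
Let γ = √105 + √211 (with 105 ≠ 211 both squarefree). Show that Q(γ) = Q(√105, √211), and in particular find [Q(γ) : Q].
[Q(γ) : Q] = 4 (equivalently, Q(γ) = Q(√105, √211))

Obviously Q(γ) ⊆ Q(√105, √211), and [Q(√105, √211):Q] = 4 (since 105, 211 are distinct squarefree integers > 1 with 22155 not a perfect square). To show equality we compute the minimal polynomial of γ. From γ = √105 + √211: γ^2 = 105 + 2√(22155) + 211 = 316 + 2√(22155), so γ^2 - 316 = 2√(22155); squaring, (γ^2 - 316)^2 = 4·22155, i.e. γ^4 - 632γ^2 + 99856 - 88620 = 0, i.e. γ^4 - 632γ^2 + 11236 = 0. So γ is a root of x^4 - 632x^2 + 11236. This polynomial is irreducible over Q: it has no rational root (each ±√105 ± √211 is irrational), and any factorization into two quadratics over Q would force √(22155) ∈ Q (pairing opposite roots) or √105, √211 ∈ Q (other pairings), all impossible. Hence [Q(γ):Q] = 4 = [Q(√105, √211):Q], so Q(γ) = Q(√105, √211).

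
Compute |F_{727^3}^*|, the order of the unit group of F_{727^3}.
|F_{727^3}^*| = 384240582

F_{727^3} has 727^3 = 384240583 elements; its multiplicative group consists of all nonzero elements, so |F_{727^3}^*| = 384240583 - 1 = 384240582. (It is cyclic since any finite subgroup of the multiplicative group of a field is cyclic.)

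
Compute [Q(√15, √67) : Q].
[Q(√15, √67) : Q] = 4

[Q(√15):Q] = 2 (min poly x^2 - 15, irreducible since 15 is squarefree > 1). For the top step, suppose √67 ∈ Q(√15), say √67 = c + d√15 with c, d ∈ Q. Squaring: 67 = c^2 + 15d^2 + 2cd√15. Since √15 ∉ Q this forces 2cd = 0. If d = 0 then √67 = c ∈ Q, contradicting 67 squarefree > 1. If c = 0 then 67 = 15d^2, so 15·67 = (15d)^2 is a perfect square in Q — but 15·67 = 1005 is not a perfect square (since 15 and 67 are distinct squarefree integers). Contradiction. Hence √67 ∉ Q(√15), so x^2 - 67 stays irreducible over Q(√15) and [Q(√15, √67) : Q(√15)] = 2. By the tower law, [Q(√15, √67) : Q] = 2 · 2 = 4.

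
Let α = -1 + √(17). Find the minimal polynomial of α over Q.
m_α(x) = x^2 + 2x - 16

From α + 1 = √(17), squaring gives (α + 1)^2 = 17, i.e. α^2 + 2α + 1 = 17, so α^2 + 2α - 16 = 0. The discriminant of x^2 + 2x - 16 is (2)^2 - 4·(-16) = 4 + 64 = 68, and 4·(17) is not a perfect square in Q since 17 is squarefree and ≠ 1. Hence x^2 + 2x - 16 is irreducible over Q and is the minimal polynomial of α.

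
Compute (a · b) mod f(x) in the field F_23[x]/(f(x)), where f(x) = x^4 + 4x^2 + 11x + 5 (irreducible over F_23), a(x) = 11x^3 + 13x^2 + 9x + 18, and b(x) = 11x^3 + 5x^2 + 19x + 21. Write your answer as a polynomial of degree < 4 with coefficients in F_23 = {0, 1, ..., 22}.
a · b ≡ x^3 + 12x^2 + 3x + 13 (mod f(x))

Multiply in F_23[x]: a(x)·b(x) = (11x^3 + 13x^2 + 9x + 18)·(11x^3 + 5x^2 + 19x + 21) = 6x^6 + 14x^5 + 5x^4 + 8x^3 + 5x^2 + 2x + 10. This has degree ≥ 4, so divide by f(x) over F_23: 6x^6 + 14x^5 + 5x^4 + 8x^3 + 5x^2 + 2x + 10 = (6x^2 + 14x + 4)·(x^4 + 4x^2 + 11x + 5) + (x^3 + 12x^2 + 3x + 13). Hence a·b ≡ x^3 + 12x^2 + 3x + 13 (mod f). (F_23[x]/(f) is a field with 23^4 = 279841 elements since f is irreducible of degree 4.)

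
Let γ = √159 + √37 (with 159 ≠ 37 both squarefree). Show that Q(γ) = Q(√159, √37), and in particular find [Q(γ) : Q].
[Q(γ) : Q] = 4 (equivalently, Q(γ) = Q(√159, √37))

Obviously Q(γ) ⊆ Q(√159, √37), and [Q(√159, √37):Q] = 4 (since 159, 37 are distinct squarefree integers > 1 with 5883 not a perfect square). To show equality we compute the minimal polynomial of γ. From γ = √159 + √37: γ^2 = 159 + 2√(5883) + 37 = 196 + 2√(5883), so γ^2 - 196 = 2√(5883); squaring, (γ^2 - 196)^2 = 4·5883, i.e. γ^4 - 392γ^2 + 38416 - 23532 = 0, i.e. γ^4 - 392γ^2 + 14884 = 0. So γ is a root of x^4 - 392x^2 + 14884. This polynomial is irreducible over Q: it has no rational root (each ±√159 ± √37 is irrational), and any factorization into two quadratics over Q would force √(5883) ∈ Q (pairing opposite roots) or √159, √37 ∈ Q (other pairings), all impossible. Hence [Q(γ):Q] = 4 = [Q(√159, √37):Q], so Q(γ) = Q(√159, √37).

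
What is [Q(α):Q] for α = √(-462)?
[Q(α):Q] = 2

[Q(α):Q] equals the degree of the minimal polynomial of α. Here α^2 = -462 and x^2 + 462 is irreducible (d = -462 is squarefree, ≠ 1, hence not a square), so deg(m_α) = 2. Thus [Q(α):Q] = 2.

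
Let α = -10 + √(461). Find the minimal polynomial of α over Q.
m_α(x) = x^2 + 20x - 361

From α + 10 = √(461), squaring gives (α + 10)^2 = 461, i.e. α^2 + 20α + 100 = 461, so α^2 + 20α - 361 = 0. The discriminant of x^2 + 20x - 361 is (20)^2 - 4·(-361) = 400 + 1444 = 1844, and 4·(461) is not a perfect square in Q since 461 is squarefree and ≠ 1. Hence x^2 + 20x - 361 is irreducible over Q and is the minimal polynomial of α.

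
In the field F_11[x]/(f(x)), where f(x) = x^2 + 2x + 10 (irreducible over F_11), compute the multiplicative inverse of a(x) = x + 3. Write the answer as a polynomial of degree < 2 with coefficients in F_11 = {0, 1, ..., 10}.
a(x)^(-1) ≡ 5x + 6 (mod f(x))

Since f is irreducible over F_11, F_11[x]/(f) is a field and a(x) ≠ 0 has an inverse. Apply the extended Euclidean algorithm to f(x) and a(x) in F_11[x]: f(x) = (x + 10)·a(x) + (2). The last nonzero remainder is the constant 2 = gcd(f, a) in F_11. Back-substituting through the division chain expresses 2 = s(x)·a(x) + t(x)·f(x) with s(x) ≡ 10x + 1 (mod f), so (10x + 1)·a(x) ≡ 2 (mod f). Multiplying by 2^(-1) ≡ 6 in F_11 gives a(x)^(-1) ≡ 6·(10x + 1) ≡ 5x + 6 (mod f). Check: (x + 3)·(5x + 6) = 5x^2 + 10x + 7 ≡ 1 (mod x^2 + 2x + 10).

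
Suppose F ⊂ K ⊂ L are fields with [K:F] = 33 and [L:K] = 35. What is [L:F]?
[L:F] = 1155

The tower law says that for any tower of field extensions F ⊂ K ⊂ L with finite degrees, [L:F] = [L:K] · [K:F]. Here this gives [L:F] = 35 · 33 = 1155.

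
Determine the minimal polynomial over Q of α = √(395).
m_α(x) = x^2 - 395

α satisfies α^2 - 395 = 0, so x^2 - 395 annihilates α. Since d = 395 is squarefree and ≠ 1, it is not a perfect square in Q, so x^2 - 395 has no rational root and is therefore irreducible over Q (a degree-2 polynomial over a field is irreducible iff it has no root). Hence m_α(x) = x^2 - 395.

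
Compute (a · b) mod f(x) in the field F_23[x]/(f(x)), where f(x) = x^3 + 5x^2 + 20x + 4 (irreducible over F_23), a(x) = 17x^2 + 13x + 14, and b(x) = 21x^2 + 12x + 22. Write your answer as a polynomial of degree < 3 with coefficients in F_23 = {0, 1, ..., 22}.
a · b ≡ 17x^2 + x + 20 (mod f(x))

Multiply in F_23[x]: a(x)·b(x) = (17x^2 + 13x + 14)·(21x^2 + 12x + 22) = 12x^4 + 17x^3 + 19x^2 + 17x + 9. This has degree ≥ 3, so divide by f(x) over F_23: 12x^4 + 17x^3 + 19x^2 + 17x + 9 = (12x + 3)·(x^3 + 5x^2 + 20x + 4) + (17x^2 + x + 20). Hence a·b ≡ 17x^2 + x + 20 (mod f). (F_23[x]/(f) is a field with 23^3 = 12167 elements since f is irreducible of degree 3.)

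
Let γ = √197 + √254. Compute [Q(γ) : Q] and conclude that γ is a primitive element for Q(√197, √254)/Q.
[Q(γ) : Q] = 4 (equivalently, Q(γ) = Q(√197, √254))

Obviously Q(γ) ⊆ Q(√197, √254), and [Q(√197, √254):Q] = 4 (since 197, 254 are distinct squarefree integers > 1 with 50038 not a perfect square). To show equality we compute the minimal polynomial of γ. From γ = √197 + √254: γ^2 = 197 + 2√(50038) + 254 = 451 + 2√(50038), so γ^2 - 451 = 2√(50038); squaring, (γ^2 - 451)^2 = 4·50038, i.e. γ^4 - 902γ^2 + 203401 - 200152 = 0, i.e. γ^4 - 902γ^2 + 3249 = 0. So γ is a root of x^4 - 902x^2 + 3249. This polynomial is irreducible over Q: it has no rational root (each ±√197 ± √254 is irrational), and any factorization into two quadratics over Q would force √(50038) ∈ Q (pairing opposite roots) or √197, √254 ∈ Q (other pairings), all impossible. Hence [Q(γ):Q] = 4 = [Q(√197, √254):Q], so Q(γ) = Q(√197, √254).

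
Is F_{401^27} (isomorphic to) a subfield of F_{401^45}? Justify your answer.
No: F_{401^27} is not a subfield of F_{401^45}

F_{p^m} embeds in F_{p^n} iff m | n. Here 27 ∤ 45 (since 45 = 1·27 + 18 with remainder 18 ≠ 0), so F_{401^27} is not a subfield of F_{401^45}. Equivalently: if it were, the tower law would give 27 = [F_{401^27}:F_401] dividing [F_{401^45}:F_401] = 45, contradiction.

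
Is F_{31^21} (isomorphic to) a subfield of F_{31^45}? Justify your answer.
No: F_{31^21} is not a subfield of F_{31^45}

F_{p^m} embeds in F_{p^n} iff m | n. Here 21 ∤ 45 (since 45 = 2·21 + 3 with remainder 3 ≠ 0), so F_{31^21} is not a subfield of F_{31^45}. Equivalently: if it were, the tower law would give 21 = [F_{31^21}:F_31] dividing [F_{31^45}:F_31] = 45, contradiction.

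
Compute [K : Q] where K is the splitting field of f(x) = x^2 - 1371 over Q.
[K : Q] = 2

f(x) = x^2 - 1371 factors as (x - √1371)(x + √1371). The splitting field is K = Q(√1371). Since 1371 is squarefree and > 1, it is not a perfect square, so x^2 - 1371 is irreducible over Q and [Q(√1371) : Q] = 2. Hence [K : Q] = 2.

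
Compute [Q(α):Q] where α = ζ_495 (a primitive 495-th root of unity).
[Q(α):Q] = 240

The minimal polynomial of ζ_495 over Q is the 495-th cyclotomic polynomial Φ_495(x), which is irreducible over Q and has degree φ(495) = 240. Hence [Q(α):Q] = φ(495) = 240.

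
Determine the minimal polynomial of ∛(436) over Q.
m_α(x) = x^3 - 436

α satisfies α^3 = 436, so x^3 - 436 annihilates α. By the rational root test, a rational root p/q (in lowest terms) of x^3 - 436 would satisfy p^3 = 436 q^3, forcing q = 1 and p^3 = 436; but 436 is not a perfect cube, contradiction. A monic cubic over Q with no rational root is irreducible (any nontrivial factorization would include a linear factor). Hence x^3 - 436 is the minimal polynomial of α, and in particular [Q(α):Q] = 3.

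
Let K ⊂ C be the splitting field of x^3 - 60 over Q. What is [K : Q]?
[K : Q] = 6

The roots of x^3 - 60 are ∛60, ω∛60, ω^2∛60 where ω = e^(2πi/3) is a primitive cube root of unity, so K = Q(∛60, ω). Now [Q(∛60):Q] = 3 (since 60 is not a perfect cube, x^3 - 60 is irreducible) and [Q(ω):Q] = 2. Both 2 and 3 divide [K:Q], and [K:Q] ≤ 3·2 = 6, so [K:Q] = 6. (Equivalently: Q(∛60) ⊂ R but ω ∉ R, so [K : Q(∛60)] = 2.)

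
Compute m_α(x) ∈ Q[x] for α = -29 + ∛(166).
m_α(x) = x^3 + 87x^2 + 2523x + 24223

Set β = α + 29 = ∛(166), so β^3 = 166. Then (α + 29)^3 - 166 = 0, i.e. α is a root of g(x) = (x + 29)^3 - 166 = x^3 + 87x^2 + 2523x + 24223. Since g(x) = h(x + 29) where h(x) = x^3 - 166, and h is irreducible over Q (because 166 is not a perfect cube, so h has no rational root, and a monic cubic with no rational root is irreducible), g is also irreducible (irreducibility is preserved under the substitution x → x + 29). Hence m_α(x) = x^3 + 87x^2 + 2523x + 24223.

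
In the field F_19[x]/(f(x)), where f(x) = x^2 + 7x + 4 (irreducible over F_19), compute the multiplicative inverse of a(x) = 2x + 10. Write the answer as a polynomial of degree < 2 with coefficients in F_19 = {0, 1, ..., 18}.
a(x)^(-1) ≡ 8x + 16 (mod f(x))

Since f is irreducible over F_19, F_19[x]/(f) is a field and a(x) ≠ 0 has an inverse. Apply the extended Euclidean algorithm to f(x) and a(x) in F_19[x]: f(x) = (10x + 1)·a(x) + (13). The last nonzero remainder is the constant 13 = gcd(f, a) in F_19. Back-substituting through the division chain expresses 13 = s(x)·a(x) + t(x)·f(x) with s(x) ≡ 9x + 18 (mod f), so (9x + 18)·a(x) ≡ 13 (mod f). Multiplying by 13^(-1) ≡ 3 in F_19 gives a(x)^(-1) ≡ 3·(9x + 18) ≡ 8x + 16 (mod f). Check: (2x + 10)·(8x + 16) = 16x^2 + 17x + 8 ≡ 1 (mod x^2 + 7x + 4).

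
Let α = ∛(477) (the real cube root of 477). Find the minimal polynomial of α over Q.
m_α(x) = x^3 - 477

α satisfies α^3 = 477, so x^3 - 477 annihilates α. By the rational root test, a rational root p/q (in lowest terms) of x^3 - 477 would satisfy p^3 = 477 q^3, forcing q = 1 and p^3 = 477; but 477 is not a perfect cube, contradiction. A monic cubic over Q with no rational root is irreducible (any nontrivial factorization would include a linear factor). Hence x^3 - 477 is the minimal polynomial of α, and in particular [Q(α):Q] = 3.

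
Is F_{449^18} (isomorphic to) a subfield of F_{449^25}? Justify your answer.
No: F_{449^18} is not a subfield of F_{449^25}

F_{p^m} embeds in F_{p^n} iff m | n. Here 18 ∤ 25 (since 25 = 1·18 + 7 with remainder 7 ≠ 0), so F_{449^18} is not a subfield of F_{449^25}. Equivalently: if it were, the tower law would give 18 = [F_{449^18}:F_449] dividing [F_{449^25}:F_449] = 25, contradiction.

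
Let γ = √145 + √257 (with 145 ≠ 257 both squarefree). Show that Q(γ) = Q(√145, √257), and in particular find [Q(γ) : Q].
[Q(γ) : Q] = 4 (equivalently, Q(γ) = Q(√145, √257))

Obviously Q(γ) ⊆ Q(√145, √257), and [Q(√145, √257):Q] = 4 (since 145, 257 are distinct squarefree integers > 1 with 37265 not a perfect square). To show equality we compute the minimal polynomial of γ. From γ = √145 + √257: γ^2 = 145 + 2√(37265) + 257 = 402 + 2√(37265), so γ^2 - 402 = 2√(37265); squaring, (γ^2 - 402)^2 = 4·37265, i.e. γ^4 - 804γ^2 + 161604 - 149060 = 0, i.e. γ^4 - 804γ^2 + 12544 = 0. So γ is a root of x^4 - 804x^2 + 12544. This polynomial is irreducible over Q: it has no rational root (each ±√145 ± √257 is irrational), and any factorization into two quadratics over Q would force √(37265) ∈ Q (pairing opposite roots) or √145, √257 ∈ Q (other pairings), all impossible. Hence [Q(γ):Q] = 4 = [Q(√145, √257):Q], so Q(γ) = Q(√145, √257).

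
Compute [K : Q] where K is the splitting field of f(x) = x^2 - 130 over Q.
[K : Q] = 2

f(x) = x^2 - 130 factors as (x - √130)(x + √130). The splitting field is K = Q(√130). Since 130 is squarefree and > 1, it is not a perfect square, so x^2 - 130 is irreducible over Q and [Q(√130) : Q] = 2. Hence [K : Q] = 2.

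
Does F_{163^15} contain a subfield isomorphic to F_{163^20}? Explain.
No: F_{163^20} is not a subfield of F_{163^15}

F_{p^m} embeds in F_{p^n} iff m | n. Here 20 ∤ 15 (since 15 = 0·20 + 15 with remainder 15 ≠ 0), so F_{163^20} is not a subfield of F_{163^15}. Equivalently: if it were, the tower law would give 20 = [F_{163^20}:F_163] dividing [F_{163^15}:F_163] = 15, contradiction.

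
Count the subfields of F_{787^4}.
F_{787^4} has 3 subfields

The subfields of F_{p^n} are exactly the fields F_{p^d} for d | n (each is the fixed field of the unique index-d subgroup of Gal(F_{p^n}/F_p) ≅ Z/nZ). The divisors of n = 4 are {1, 2, 4}, giving 3 subfields: F_{787^1}, F_{787^2}, F_{787^4}.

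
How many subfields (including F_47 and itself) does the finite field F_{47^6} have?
F_{47^6} has 4 subfields

The subfields of F_{p^n} are exactly the fields F_{p^d} for d | n (each is the fixed field of the unique index-d subgroup of Gal(F_{p^n}/F_p) ≅ Z/nZ). The divisors of n = 6 are {1, 2, 3, 6}, giving 4 subfields: F_{47^1}, F_{47^2}, F_{47^3}, F_{47^6}.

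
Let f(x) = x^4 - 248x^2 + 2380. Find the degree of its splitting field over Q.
[K : Q] = 4

Solving the quadratic in x^2: x^2 = (248 ± √(248^2 - 4·2380))/2 = (248 ± √51984)/2 = (248 ± 228)/2, giving x^2 = 10 or x^2 = 238. So f(x) = (x^2 - 10)(x^2 - 238) and the roots of f are ±√10, ±√238. Hence the splitting field is K = Q(√10, √238). Since 10 and 238 are distinct squarefree integers > 1, their product 2380 is not a perfect square, so √238 ∉ Q(√10). By the tower law [K:Q] = [Q(√10,√238):Q(√10)] · [Q(√10):Q] = 2 · 2 = 4.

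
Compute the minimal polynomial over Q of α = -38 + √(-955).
m_α(x) = x^2 + 76x + 2399

From α + 38 = √(-955), squaring gives (α + 38)^2 = -955, i.e. α^2 + 76α + 1444 = -955, so α^2 + 76α + 2399 = 0. The discriminant of x^2 + 76x + 2399 is (76)^2 - 4·(2399) = 5776 - 9596 = -3820, and 4·(-955) is not a perfect square in Q since -955 is squarefree and ≠ 1. Hence x^2 + 76x + 2399 is irreducible over Q and is the minimal polynomial of α.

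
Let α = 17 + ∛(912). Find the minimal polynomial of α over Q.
m_α(x) = x^3 - 51x^2 + 867x - 5825

Set β = α - 17 = ∛(912), so β^3 = 912. Then (α - 17)^3 - 912 = 0, i.e. α is a root of g(x) = (x - 17)^3 - 912 = x^3 - 51x^2 + 867x - 5825. Since g(x) = h(x - 17) where h(x) = x^3 - 912, and h is irreducible over Q (because 912 is not a perfect cube, so h has no rational root, and a monic cubic with no rational root is irreducible), g is also irreducible (irreducibility is preserved under the substitution x → x - 17). Hence m_α(x) = x^3 - 51x^2 + 867x - 5825.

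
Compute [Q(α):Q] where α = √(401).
[Q(α):Q] = 2

[Q(α):Q] equals the degree of the minimal polynomial of α. Here α^2 = 401 and x^2 - 401 is irreducible (d = 401 is squarefree, ≠ 1, hence not a square), so deg(m_α) = 2. Thus [Q(α):Q] = 2.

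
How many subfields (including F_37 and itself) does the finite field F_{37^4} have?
F_{37^4} has 3 subfields

The subfields of F_{p^n} are exactly the fields F_{p^d} for d | n (each is the fixed field of the unique index-d subgroup of Gal(F_{p^n}/F_p) ≅ Z/nZ). The divisors of n = 4 are {1, 2, 4}, giving 3 subfields: F_{37^1}, F_{37^2}, F_{37^4}.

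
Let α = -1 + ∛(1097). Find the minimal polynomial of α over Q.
m_α(x) = x^3 + 3x^2 + 3x - 1096

Set β = α + 1 = ∛(1097), so β^3 = 1097. Then (α + 1)^3 - 1097 = 0, i.e. α is a root of g(x) = (x + 1)^3 - 1097 = x^3 + 3x^2 + 3x - 1096. Since g(x) = h(x + 1) where h(x) = x^3 - 1097, and h is irreducible over Q (because 1097 is not a perfect cube, so h has no rational root, and a monic cubic with no rational root is irreducible), g is also irreducible (irreducibility is preserved under the substitution x → x + 1). Hence m_α(x) = x^3 + 3x^2 + 3x - 1096.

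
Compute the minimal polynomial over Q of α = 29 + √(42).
m_α(x) = x^2 - 58x + 799

From α - 29 = √(42), squaring gives (α - 29)^2 = 42, i.e. α^2 - 58α + 841 = 42, so α^2 - 58α + 799 = 0. The discriminant of x^2 - 58x + 799 is (-58)^2 - 4·(799) = 3364 - 3196 = 168, and 4·(42) is not a perfect square in Q since 42 is squarefree and ≠ 1. Hence x^2 - 58x + 799 is irreducible over Q and is the minimal polynomial of α.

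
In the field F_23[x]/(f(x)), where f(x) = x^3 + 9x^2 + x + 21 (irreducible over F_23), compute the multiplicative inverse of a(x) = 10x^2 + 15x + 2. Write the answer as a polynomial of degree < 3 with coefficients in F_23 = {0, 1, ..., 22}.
a(x)^(-1) ≡ 11x^2 + 13x + 17 (mod f(x))

Since f is irreducible over F_23, F_23[x]/(f) is a field and a(x) ≠ 0 has an inverse. Apply the extended Euclidean algorithm to f(x) and a(x) in F_23[x]: f(x) = (7x + 18)·a(x) + (16x + 8);  a(x) = (15x + 15)·(16x + 8) + (20). The last nonzero remainder is the constant 20 = gcd(f, a) in F_23. Back-substituting through the division chain expresses 20 = s(x)·a(x) + t(x)·f(x) with s(x) ≡ 13x^2 + 7x + 18 (mod f), so (13x^2 + 7x + 18)·a(x) ≡ 20 (mod f). Multiplying by 20^(-1) ≡ 15 in F_23 gives a(x)^(-1) ≡ 15·(13x^2 + 7x + 18) ≡ 11x^2 + 13x + 17 (mod f). Check: (10x^2 + 15x + 2)·(11x^2 + 13x + 17) = 18x^4 + 19x^3 + 19x^2 + 5x + 11 ≡ 1 (mod x^3 + 9x^2 + x + 21).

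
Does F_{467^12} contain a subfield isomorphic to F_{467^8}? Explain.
No: F_{467^8} is not a subfield of F_{467^12}

F_{p^m} embeds in F_{p^n} iff m | n. Here 8 ∤ 12 (since 12 = 1·8 + 4 with remainder 4 ≠ 0), so F_{467^8} is not a subfield of F_{467^12}. Equivalently: if it were, the tower law would give 8 = [F_{467^8}:F_467] dividing [F_{467^12}:F_467] = 12, contradiction.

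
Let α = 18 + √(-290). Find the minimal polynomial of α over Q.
m_α(x) = x^2 - 36x + 614

From α - 18 = √(-290), squaring gives (α - 18)^2 = -290, i.e. α^2 - 36α + 324 = -290, so α^2 - 36α + 614 = 0. The discriminant of x^2 - 36x + 614 is (-36)^2 - 4·(614) = 1296 - 2456 = -1160, and 4·(-290) is not a perfect square in Q since -290 is squarefree and ≠ 1. Hence x^2 - 36x + 614 is irreducible over Q and is the minimal polynomial of α.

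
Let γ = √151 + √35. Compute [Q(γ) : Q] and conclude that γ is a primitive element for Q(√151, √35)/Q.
[Q(γ) : Q] = 4 (equivalently, Q(γ) = Q(√151, √35))

Obviously Q(γ) ⊆ Q(√151, √35), and [Q(√151, √35):Q] = 4 (since 151, 35 are distinct squarefree integers > 1 with 5285 not a perfect square). To show equality we compute the minimal polynomial of γ. From γ = √151 + √35: γ^2 = 151 + 2√(5285) + 35 = 186 + 2√(5285), so γ^2 - 186 = 2√(5285); squaring, (γ^2 - 186)^2 = 4·5285, i.e. γ^4 - 372γ^2 + 34596 - 21140 = 0, i.e. γ^4 - 372γ^2 + 13456 = 0. So γ is a root of x^4 - 372x^2 + 13456. This polynomial is irreducible over Q: it has no rational root (each ±√151 ± √35 is irrational), and any factorization into two quadratics over Q would force √(5285) ∈ Q (pairing opposite roots) or √151, √35 ∈ Q (other pairings), all impossible. Hence [Q(γ):Q] = 4 = [Q(√151, √35):Q], so Q(γ) = Q(√151, √35).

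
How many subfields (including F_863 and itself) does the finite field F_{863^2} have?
F_{863^2} has 2 subfields

The subfields of F_{p^n} are exactly the fields F_{p^d} for d | n (each is the fixed field of the unique index-d subgroup of Gal(F_{p^n}/F_p) ≅ Z/nZ). The divisors of n = 2 are {1, 2}, giving 2 subfields: F_{863^1}, F_{863^2}.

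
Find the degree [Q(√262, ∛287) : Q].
[Q(√262, ∛287) : Q] = 6

Let L = Q(√262, ∛287). Since Q(√262) ⊂ L and [Q(√262):Q] = 2, the tower law gives 2 | [L:Q]. Likewise Q(∛287) ⊂ L with [Q(∛287):Q] = 3 (because 287 is not a perfect cube), so 3 | [L:Q]. As gcd(2,3) = 1, [L:Q] is divisible by 6. Conversely L is generated over Q by √262 and ∛287, so [L:Q] ≤ 2·3 = 6. Therefore [Q(√262, ∛287) : Q] = 6.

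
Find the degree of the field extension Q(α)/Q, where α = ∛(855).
[Q(α):Q] = 3

The minimal polynomial of α is x^3 - 855, irreducible over Q since 855 is not a perfect cube (so x^3 - 855 has no rational root). Hence [Q(α):Q] = deg(m_α) = 3.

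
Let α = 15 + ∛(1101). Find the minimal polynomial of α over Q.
m_α(x) = x^3 - 45x^2 + 675x - 4476

Set β = α - 15 = ∛(1101), so β^3 = 1101. Then (α - 15)^3 - 1101 = 0, i.e. α is a root of g(x) = (x - 15)^3 - 1101 = x^3 - 45x^2 + 675x - 4476. Since g(x) = h(x - 15) where h(x) = x^3 - 1101, and h is irreducible over Q (because 1101 is not a perfect cube, so h has no rational root, and a monic cubic with no rational root is irreducible), g is also irreducible (irreducibility is preserved under the substitution x → x - 15). Hence m_α(x) = x^3 - 45x^2 + 675x - 4476.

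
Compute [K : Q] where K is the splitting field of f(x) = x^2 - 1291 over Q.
[K : Q] = 2

f(x) = x^2 - 1291 factors as (x - √1291)(x + √1291). The splitting field is K = Q(√1291). Since 1291 is squarefree and > 1, it is not a perfect square, so x^2 - 1291 is irreducible over Q and [Q(√1291) : Q] = 2. Hence [K : Q] = 2.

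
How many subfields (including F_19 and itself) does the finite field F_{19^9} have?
F_{19^9} has 3 subfields

The subfields of F_{p^n} are exactly the fields F_{p^d} for d | n (each is the fixed field of the unique index-d subgroup of Gal(F_{p^n}/F_p) ≅ Z/nZ). The divisors of n = 9 are {1, 3, 9}, giving 3 subfields: F_{19^1}, F_{19^3}, F_{19^9}.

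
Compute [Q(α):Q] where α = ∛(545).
[Q(α):Q] = 3

The minimal polynomial of α is x^3 - 545, irreducible over Q since 545 is not a perfect cube (so x^3 - 545 has no rational root). Hence [Q(α):Q] = deg(m_α) = 3.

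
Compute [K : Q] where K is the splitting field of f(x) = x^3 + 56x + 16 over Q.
[K : Q] = 6

By the rational root test, any rational root of the monic integer polynomial f(x) = x^3 + 56x + 16 must be an integer dividing the constant term 16, i.e. one of ±{1, 2, 4, 8, 16}. Evaluating: f(1) = 73, f(-1) = -41, f(2) = 136, f(-2) = -104, f(4) = 304, f(-4) = -272, f(8) = 976, f(-8) = -944, f(16) = 5008, f(-16) = -4976; none is 0, so f has no rational root and is therefore irreducible over Q (a cubic with no linear factor over a field is irreducible). For an irreducible cubic, the Galois group is A_3 or S_3 according as the discriminant disc(f) = -4a^3 - 27b^2 = -4·(56)^3 - 27·(16)^2 = -709376 is or is not a square in Q. Here disc(f) = -709376 is not a perfect square in Q, so the Galois group of f over Q is not contained in A_3 and must be all of S_3. The splitting field has degree |S_3| = 6 over Q, so [K : Q] = 6.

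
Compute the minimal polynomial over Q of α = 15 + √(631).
m_α(x) = x^2 - 30x - 406

From α - 15 = √(631), squaring gives (α - 15)^2 = 631, i.e. α^2 - 30α + 225 = 631, so α^2 - 30α - 406 = 0. The discriminant of x^2 - 30x - 406 is (-30)^2 - 4·(-406) = 900 + 1624 = 2524, and 4·(631) is not a perfect square in Q since 631 is squarefree and ≠ 1. Hence x^2 - 30x - 406 is irreducible over Q and is the minimal polynomial of α.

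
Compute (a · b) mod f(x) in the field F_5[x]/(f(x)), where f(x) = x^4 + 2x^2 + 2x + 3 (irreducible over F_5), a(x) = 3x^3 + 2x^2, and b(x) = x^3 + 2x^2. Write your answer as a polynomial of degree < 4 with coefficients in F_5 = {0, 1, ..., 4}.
a · b ≡ 3x^3 + 4x^2 + 1 (mod f(x))

Multiply in F_5[x]: a(x)·b(x) = (3x^3 + 2x^2)·(x^3 + 2x^2) = 3x^6 + 3x^5 + 4x^4. This has degree ≥ 4, so divide by f(x) over F_5: 3x^6 + 3x^5 + 4x^4 = (3x^2 + 3x + 3)·(x^4 + 2x^2 + 2x + 3) + (3x^3 + 4x^2 + 1). Hence a·b ≡ 3x^3 + 4x^2 + 1 (mod f). (F_5[x]/(f) is a field with 5^4 = 625 elements since f is irreducible of degree 4.)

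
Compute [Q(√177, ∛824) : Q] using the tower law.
[Q(√177, ∛824) : Q] = 6

Let L = Q(√177, ∛824). Since Q(√177) ⊂ L and [Q(√177):Q] = 2, the tower law gives 2 | [L:Q]. Likewise Q(∛824) ⊂ L with [Q(∛824):Q] = 3 (because 824 is not a perfect cube), so 3 | [L:Q]. As gcd(2,3) = 1, [L:Q] is divisible by 6. Conversely L is generated over Q by √177 and ∛824, so [L:Q] ≤ 2·3 = 6. Therefore [Q(√177, ∛824) : Q] = 6.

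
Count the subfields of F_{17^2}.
F_{17^2} has 2 subfields

The subfields of F_{p^n} are exactly the fields F_{p^d} for d | n (each is the fixed field of the unique index-d subgroup of Gal(F_{p^n}/F_p) ≅ Z/nZ). The divisors of n = 2 are {1, 2}, giving 2 subfields: F_{17^1}, F_{17^2}.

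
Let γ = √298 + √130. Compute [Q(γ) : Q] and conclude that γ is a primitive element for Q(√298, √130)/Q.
[Q(γ) : Q] = 4 (equivalently, Q(γ) = Q(√298, √130))

Obviously Q(γ) ⊆ Q(√298, √130), and [Q(√298, √130):Q] = 4 (since 298, 130 are distinct squarefree integers > 1 with 38740 not a perfect square). To show equality we compute the minimal polynomial of γ. From γ = √298 + √130: γ^2 = 298 + 2√(38740) + 130 = 428 + 2√(38740), so γ^2 - 428 = 2√(38740); squaring, (γ^2 - 428)^2 = 4·38740, i.e. γ^4 - 856γ^2 + 183184 - 154960 = 0, i.e. γ^4 - 856γ^2 + 28224 = 0. So γ is a root of x^4 - 856x^2 + 28224. This polynomial is irreducible over Q: it has no rational root (each ±√298 ± √130 is irrational), and any factorization into two quadratics over Q would force √(38740) ∈ Q (pairing opposite roots) or √298, √130 ∈ Q (other pairings), all impossible. Hence [Q(γ):Q] = 4 = [Q(√298, √130):Q], so Q(γ) = Q(√298, √130).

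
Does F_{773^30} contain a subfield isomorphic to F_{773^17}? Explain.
No: F_{773^17} is not a subfield of F_{773^30}

F_{p^m} embeds in F_{p^n} iff m | n. Here 17 ∤ 30 (since 30 = 1·17 + 13 with remainder 13 ≠ 0), so F_{773^17} is not a subfield of F_{773^30}. Equivalently: if it were, the tower law would give 17 = [F_{773^17}:F_773] dividing [F_{773^30}:F_773] = 30, contradiction.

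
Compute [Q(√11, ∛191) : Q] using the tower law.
[Q(√11, ∛191) : Q] = 6

Let L = Q(√11, ∛191). Since Q(√11) ⊂ L and [Q(√11):Q] = 2, the tower law gives 2 | [L:Q]. Likewise Q(∛191) ⊂ L with [Q(∛191):Q] = 3 (because 191 is not a perfect cube), so 3 | [L:Q]. As gcd(2,3) = 1, [L:Q] is divisible by 6. Conversely L is generated over Q by √11 and ∛191, so [L:Q] ≤ 2·3 = 6. Therefore [Q(√11, ∛191) : Q] = 6.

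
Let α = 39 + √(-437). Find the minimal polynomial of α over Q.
m_α(x) = x^2 - 78x + 1958

From α - 39 = √(-437), squaring gives (α - 39)^2 = -437, i.e. α^2 - 78α + 1521 = -437, so α^2 - 78α + 1958 = 0. The discriminant of x^2 - 78x + 1958 is (-78)^2 - 4·(1958) = 6084 - 7832 = -1748, and 4·(-437) is not a perfect square in Q since -437 is squarefree and ≠ 1. Hence x^2 - 78x + 1958 is irreducible over Q and is the minimal polynomial of α.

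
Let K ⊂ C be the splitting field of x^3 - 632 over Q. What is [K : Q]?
[K : Q] = 6

The roots of x^3 - 632 are ∛632, ω∛632, ω^2∛632 where ω = e^(2πi/3) is a primitive cube root of unity, so K = Q(∛632, ω). Now [Q(∛632):Q] = 3 (since 632 is not a perfect cube, x^3 - 632 is irreducible) and [Q(ω):Q] = 2. Both 2 and 3 divide [K:Q], and [K:Q] ≤ 3·2 = 6, so [K:Q] = 6. (Equivalently: Q(∛632) ⊂ R but ω ∉ R, so [K : Q(∛632)] = 2.)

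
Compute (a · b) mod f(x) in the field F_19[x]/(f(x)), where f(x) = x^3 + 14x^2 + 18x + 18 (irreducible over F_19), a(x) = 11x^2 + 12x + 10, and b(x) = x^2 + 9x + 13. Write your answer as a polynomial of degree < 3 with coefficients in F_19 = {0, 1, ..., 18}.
a · b ≡ 5x + 11 (mod f(x))

Multiply in F_19[x]: a(x)·b(x) = (11x^2 + 12x + 10)·(x^2 + 9x + 13) = 11x^4 + 16x^3 + 14x^2 + 18x + 16. This has degree ≥ 3, so divide by f(x) over F_19: 11x^4 + 16x^3 + 14x^2 + 18x + 16 = (11x + 14)·(x^3 + 14x^2 + 18x + 18) + (5x + 11). Hence a·b ≡ 5x + 11 (mod f). (F_19[x]/(f) is a field with 19^3 = 6859 elements since f is irreducible of degree 3.)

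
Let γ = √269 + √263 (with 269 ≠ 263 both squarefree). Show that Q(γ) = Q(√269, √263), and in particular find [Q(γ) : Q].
[Q(γ) : Q] = 4 (equivalently, Q(γ) = Q(√269, √263))

Obviously Q(γ) ⊆ Q(√269, √263), and [Q(√269, √263):Q] = 4 (since 269, 263 are distinct squarefree integers > 1 with 70747 not a perfect square). To show equality we compute the minimal polynomial of γ. From γ = √269 + √263: γ^2 = 269 + 2√(70747) + 263 = 532 + 2√(70747), so γ^2 - 532 = 2√(70747); squaring, (γ^2 - 532)^2 = 4·70747, i.e. γ^4 - 1064γ^2 + 283024 - 282988 = 0, i.e. γ^4 - 1064γ^2 + 36 = 0. So γ is a root of x^4 - 1064x^2 + 36. This polynomial is irreducible over Q: it has no rational root (each ±√269 ± √263 is irrational), and any factorization into two quadratics over Q would force √(70747) ∈ Q (pairing opposite roots) or √269, √263 ∈ Q (other pairings), all impossible. Hence [Q(γ):Q] = 4 = [Q(√269, √263):Q], so Q(γ) = Q(√269, √263).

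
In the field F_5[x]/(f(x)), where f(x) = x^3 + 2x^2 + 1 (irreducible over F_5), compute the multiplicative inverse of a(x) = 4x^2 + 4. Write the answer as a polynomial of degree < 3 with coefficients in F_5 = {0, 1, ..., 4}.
a(x)^(-1) ≡ 3x^2 + 3x + 1 (mod f(x))

Since f is irreducible over F_5, F_5[x]/(f) is a field and a(x) ≠ 0 has an inverse. Apply the extended Euclidean algorithm to f(x) and a(x) in F_5[x]: f(x) = (4x + 3)·a(x) + (4x + 4);  a(x) = (x + 4)·(4x + 4) + (3). The last nonzero remainder is the constant 3 = gcd(f, a) in F_5. Back-substituting through the division chain expresses 3 = s(x)·a(x) + t(x)·f(x) with s(x) ≡ 4x^2 + 4x + 3 (mod f), so (4x^2 + 4x + 3)·a(x) ≡ 3 (mod f). Multiplying by 3^(-1) ≡ 2 in F_5 gives a(x)^(-1) ≡ 2·(4x^2 + 4x + 3) ≡ 3x^2 + 3x + 1 (mod f). Check: (4x^2 + 4)·(3x^2 + 3x + 1) = 2x^4 + 2x^3 + x^2 + 2x + 4 ≡ 1 (mod x^3 + 2x^2 + 1).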